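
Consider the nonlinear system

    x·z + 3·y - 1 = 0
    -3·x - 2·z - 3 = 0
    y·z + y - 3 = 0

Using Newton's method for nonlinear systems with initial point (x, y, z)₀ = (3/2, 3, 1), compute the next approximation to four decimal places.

(-2.0000, 0.7500, 1.5000)

At (3/2, 3, 1): F = (9.5000, -9.5000, 3.0000).
Jacobian J = [[z, 3, x], [-3, 0, -2], [0, z + 1, y]].
At the point, J = [[1.0000, 3.0000, 1.5000], [-3.0000, 0.0000, -2.0000], [0.0000, 2.0000, 3.0000]] (det J = 22.0000).
Solving J·Δ = −F gives Δ = (-3.5000, -2.2500, 0.5000).
Then the next iterate is (x, y, z)₁ = (-2.0000, 0.7500, 1.5000).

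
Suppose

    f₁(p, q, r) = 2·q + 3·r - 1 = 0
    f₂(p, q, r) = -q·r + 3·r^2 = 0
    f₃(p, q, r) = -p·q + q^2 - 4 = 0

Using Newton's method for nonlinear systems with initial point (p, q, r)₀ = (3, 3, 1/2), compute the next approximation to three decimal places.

(0.167, 1.500, -0.667)

At (3, 3, 1/2): F = (6.500, -0.750, -4.000).
Jacobian J = [[0, 2, 3], [0, -r, -q + 6·r], [-q, -p + 2·q, 0]].
At the point, J = [[0.000, 2.000, 3.000], [0.000, -0.500, 0.000], [-3.000, 3.000, 0.000]] (det J = -4.500).
Solving J·Δ = −F gives Δ = (-2.833, -1.500, -1.167).
Then the next iterate is (p, q, r)₁ = (0.167, 1.500, -0.667).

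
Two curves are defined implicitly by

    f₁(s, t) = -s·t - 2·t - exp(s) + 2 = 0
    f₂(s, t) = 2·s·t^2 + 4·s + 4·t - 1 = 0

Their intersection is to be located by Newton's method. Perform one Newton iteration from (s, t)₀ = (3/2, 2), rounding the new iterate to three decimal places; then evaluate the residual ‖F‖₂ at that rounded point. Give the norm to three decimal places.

At (3/2, 2): F = (-9.48169, 25.000).
Jacobian J = [[-t - exp(s), -s - 2], [2·t^2 + 4, 4·s·t + 4]].
At the point, J = [[-6.48169, -3.500], [12.000, 16.000]] (det J = -61.70703).
Solving J·Δ = −F gives Δ = (-1.041, -0.782).
Then the next iterate is (s, t)₁ = (0.459, 1.218).
Re-evaluating at (0.459, 1.218): F = (-2.57755, 7.06988), so ‖F‖₂ = 7.525.

7.525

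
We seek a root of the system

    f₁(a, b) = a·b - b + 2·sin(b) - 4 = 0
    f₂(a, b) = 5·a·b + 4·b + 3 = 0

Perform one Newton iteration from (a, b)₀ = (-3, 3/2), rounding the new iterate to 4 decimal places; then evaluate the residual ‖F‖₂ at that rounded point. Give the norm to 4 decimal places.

At (-3, 3/2): F = (-8.005010, -13.5000).
Jacobian J = [[b, a + 2·cos(b) - 1], [5·b, 5·a + 4]].
At the point, J = [[1.5000, -3.858526], [7.5000, -11.0000]] (det J = 12.438942).
Solving J·Δ = −F gives Δ = (-2.8913, -3.1986).
Then the next iterate is (a, b)₁ = (-5.8913, -1.6986).
Re-evaluating at (-5.8913, -1.6986): F = (5.721874, 46.240411), so ‖F‖₂ = 46.5931.

46.5931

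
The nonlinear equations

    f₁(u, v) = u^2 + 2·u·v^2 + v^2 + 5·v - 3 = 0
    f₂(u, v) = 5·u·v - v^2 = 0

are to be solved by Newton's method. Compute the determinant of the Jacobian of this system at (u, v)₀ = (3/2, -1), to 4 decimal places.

32.5000

J = [[2·u + 2·v^2, 4·u·v + 2·v + 5], [5·v, 5·u - 2·v]].
At the point, J = [[5.0000, -3.0000], [-5.0000, 9.5000]].
det J = 32.5000.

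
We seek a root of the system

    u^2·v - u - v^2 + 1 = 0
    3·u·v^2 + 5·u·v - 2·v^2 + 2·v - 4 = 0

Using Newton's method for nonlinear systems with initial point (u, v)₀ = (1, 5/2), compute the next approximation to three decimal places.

(0.803, 1.366)

At (1, 5/2): F = (-3.750, 19.750).
Jacobian J = [[2·u·v - 1, u^2 - 2·v], [3·v^2 + 5·v, 6·u·v + 5·u - 4·v + 2]].
At the point, J = [[4.000, -4.000], [31.250, 12.000]] (det J = 173.000).
Solving J·Δ = −F gives Δ = (-0.197, -1.134).
Then the next iterate is (u, v)₁ = (0.803, 1.366).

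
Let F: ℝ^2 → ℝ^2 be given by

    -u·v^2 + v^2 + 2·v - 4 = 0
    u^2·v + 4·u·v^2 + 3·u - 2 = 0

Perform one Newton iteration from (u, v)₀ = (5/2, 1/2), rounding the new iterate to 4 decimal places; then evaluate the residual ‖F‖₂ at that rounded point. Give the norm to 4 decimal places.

155.6730

At (5/2, 1/2): F = (-3.3750, 11.1250).
Jacobian J = [[-v^2, -2·u·v + 2·v + 2], [2·u·v + 4·v^2 + 3, u^2 + 8·u·v]].
At the point, J = [[-0.2500, 0.5000], [6.5000, 16.2500]] (det J = -7.3125).
Solving J·Δ = −F gives Δ = (-8.2607, 2.6197).
Then the next iterate is (u, v)₁ = (-5.7607, 3.1197).
Re-evaluating at (-5.7607, 3.1197): F = (68.038103, -140.017481), so ‖F‖₂ = 155.6730.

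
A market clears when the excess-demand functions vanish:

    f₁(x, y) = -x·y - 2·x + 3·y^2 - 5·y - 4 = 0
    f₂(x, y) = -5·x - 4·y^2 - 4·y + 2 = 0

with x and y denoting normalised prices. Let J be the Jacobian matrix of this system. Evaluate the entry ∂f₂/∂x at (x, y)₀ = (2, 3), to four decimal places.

∂f₂/∂x = -5.
At (2, 3) this is -5.0000.

-5.0000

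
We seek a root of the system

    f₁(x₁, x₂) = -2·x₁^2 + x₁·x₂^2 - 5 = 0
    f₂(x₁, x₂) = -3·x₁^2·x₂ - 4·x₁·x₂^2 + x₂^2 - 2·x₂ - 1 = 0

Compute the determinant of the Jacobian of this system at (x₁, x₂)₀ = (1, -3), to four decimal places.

-43.0000

J = [[-4·x₁ + x₂^2, 2·x₁·x₂], [-6·x₁·x₂ - 4·x₂^2, -3·x₁^2 - 8·x₁·x₂ + 2·x₂ - 2]].
At the point, J = [[5.0000, -6.0000], [-18.0000, 13.0000]].
det J = -43.0000.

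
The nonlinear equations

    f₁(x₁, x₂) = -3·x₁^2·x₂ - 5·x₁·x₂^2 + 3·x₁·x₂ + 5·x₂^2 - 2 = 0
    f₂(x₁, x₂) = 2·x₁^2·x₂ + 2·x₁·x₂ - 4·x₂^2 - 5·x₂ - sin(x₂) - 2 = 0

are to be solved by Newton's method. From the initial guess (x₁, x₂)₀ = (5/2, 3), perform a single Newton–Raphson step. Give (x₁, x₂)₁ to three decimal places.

At (5/2, 3): F = (-103.250, -0.64112).
Jacobian J = [[-6·x₁·x₂ - 5·x₂^2 + 3·x₂, -3·x₁^2 - 10·x₁·x₂ + 3·x₁ + 10·x₂], [4·x₁·x₂ + 2·x₂, 2·x₁^2 + 2·x₁ - 8·x₂ - cos(x₂) - 5]].
At the point, J = [[-81.000, -56.250], [36.000, -10.51001]] (det J = 2876.31061).
Solving J·Δ = −F gives Δ = (-0.365, -1.310).
Then the next iterate is (x₁, x₂)₁ = (2.135, 1.690).

(2.135, 1.690)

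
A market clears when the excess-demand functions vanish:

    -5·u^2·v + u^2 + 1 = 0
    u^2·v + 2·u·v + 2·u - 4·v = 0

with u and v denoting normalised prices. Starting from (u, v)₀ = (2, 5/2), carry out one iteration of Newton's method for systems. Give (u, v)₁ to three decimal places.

At (2, 5/2): F = (-45.000, 14.000).
Jacobian J = [[-10·u·v + 2·u, -5·u^2], [2·u·v + 2·v + 2, u^2 + 2·u - 4]].
At the point, J = [[-46.000, -20.000], [17.000, 4.000]] (det J = 156.000).
Solving J·Δ = −F gives Δ = (-0.641, -0.776).
Then the next iterate is (u, v)₁ = (1.359, 1.724).

(1.359, 1.724)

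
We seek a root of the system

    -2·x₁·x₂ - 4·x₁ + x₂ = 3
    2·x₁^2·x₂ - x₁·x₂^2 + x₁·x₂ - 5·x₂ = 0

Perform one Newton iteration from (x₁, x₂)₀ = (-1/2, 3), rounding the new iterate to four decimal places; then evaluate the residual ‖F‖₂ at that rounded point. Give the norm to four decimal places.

At (-1/2, 3): F = (5.0000, -10.5000).
Jacobian J = [[-2·x₂ - 4, -2·x₁ + 1], [4·x₁·x₂ - x₂^2 + x₂, 2·x₁^2 - 2·x₁·x₂ + x₁ - 5]].
At the point, J = [[-10.0000, 2.0000], [-12.0000, -2.0000]] (det J = 44.0000).
Solving J·Δ = −F gives Δ = (-0.2500, -3.7500).
Then the next iterate is (x₁, x₂)₁ = (-0.7500, -0.7500).
Re-evaluating at (-0.7500, -0.7500): F = (-1.8750, 3.890625), so ‖F‖₂ = 4.3189.

4.3189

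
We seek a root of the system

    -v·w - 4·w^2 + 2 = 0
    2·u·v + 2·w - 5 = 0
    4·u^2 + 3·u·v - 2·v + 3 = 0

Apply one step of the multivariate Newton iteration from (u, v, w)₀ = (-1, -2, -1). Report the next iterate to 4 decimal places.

(3.4815, -11.1481, 0.3148)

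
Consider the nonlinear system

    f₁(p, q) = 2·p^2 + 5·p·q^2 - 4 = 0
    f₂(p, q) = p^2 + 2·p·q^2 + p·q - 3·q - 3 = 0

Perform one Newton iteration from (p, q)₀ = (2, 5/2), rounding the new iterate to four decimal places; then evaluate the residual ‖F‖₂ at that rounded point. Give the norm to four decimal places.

17.2279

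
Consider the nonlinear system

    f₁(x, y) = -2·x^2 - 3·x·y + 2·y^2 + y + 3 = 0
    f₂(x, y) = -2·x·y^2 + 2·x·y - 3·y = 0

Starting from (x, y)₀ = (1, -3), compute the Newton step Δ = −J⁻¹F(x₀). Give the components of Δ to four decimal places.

At (1, -3): F = (25.0000, -15.0000).
Jacobian J = [[-4·x - 3·y, -3·x + 4·y + 1], [-2·y^2 + 2·y, -4·x·y + 2·x - 3]].
At the point, J = [[5.0000, -14.0000], [-24.0000, 11.0000]] (det J = -281.0000).
Solving J·Δ = −F gives Δ = (0.2313, 1.8683).

(0.2313, 1.8683)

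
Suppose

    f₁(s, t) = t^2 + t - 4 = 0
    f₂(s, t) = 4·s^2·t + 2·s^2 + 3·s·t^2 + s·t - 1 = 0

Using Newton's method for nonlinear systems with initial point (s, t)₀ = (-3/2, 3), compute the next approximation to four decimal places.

At (-3/2, 3): F = (8.0000, -14.5000).
Jacobian J = [[0, 2·t + 1], [8·s·t + 4·s + 3·t^2 + t, 4·s^2 + 6·s·t + s]].
At the point, J = [[0.0000, 7.0000], [-12.0000, -19.5000]] (det J = 84.0000).
Solving J·Δ = −F gives Δ = (0.6488, -1.1429).
Then the next iterate is (s, t)₁ = (-0.8512, 1.8571).

(-0.8512, 1.8571)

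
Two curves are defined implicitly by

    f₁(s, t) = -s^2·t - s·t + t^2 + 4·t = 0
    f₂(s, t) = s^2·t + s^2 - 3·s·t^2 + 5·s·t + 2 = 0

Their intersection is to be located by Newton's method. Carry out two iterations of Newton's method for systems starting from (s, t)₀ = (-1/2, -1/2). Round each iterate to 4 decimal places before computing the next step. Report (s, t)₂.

At (-1/2, -1/2): F = (-1.8750, 3.7500).
Jacobian J = [[-2·s·t - t, -s^2 - s + 2·t + 4], [2·s·t + 2·s - 3·t^2 + 5·t, s^2 - 6·s·t + 5·s]].
At the point, J = [[0.0000, 3.2500], [-3.7500, -3.7500]] (det J = 12.1875).
Solving J·Δ = −F gives Δ = (0.4231, 0.5769).
Then the next iterate is (s, t)₁ = (-0.0769, 0.0769).
Round to (-0.0769, 0.0769) and repeat: F = (0.318972, 1.978165), J = [[-0.065073, 4.224786], [0.201132, -0.343105]].
Δ = (-10.2328, -0.2331), so (s, t)₂ = (-10.3097, -0.1562).

(-10.3097, -0.1562)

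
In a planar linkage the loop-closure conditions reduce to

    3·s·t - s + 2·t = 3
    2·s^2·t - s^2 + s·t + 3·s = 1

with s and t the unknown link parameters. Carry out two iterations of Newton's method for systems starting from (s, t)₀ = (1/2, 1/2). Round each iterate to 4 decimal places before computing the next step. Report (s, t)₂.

At (1/2, 1/2): F = (-1.7500, 0.7500).
Jacobian J = [[3·t - 1, 3·s + 2], [4·s·t - 2·s + t + 3, 2·s^2 + s]].
At the point, J = [[0.5000, 3.5000], [3.5000, 1.0000]] (det J = -11.7500).
Solving J·Δ = −F gives Δ = (-0.3723, 0.5532).
Then the next iterate is (s, t)₁ = (0.1277, 1.0532).
Round to (0.1277, 1.0532) and repeat: F = (-0.617819, -0.464364), J = [[2.1596, 2.3831], [4.335775, 0.160315]].
Δ = (0.1009, 0.1678), so (s, t)₂ = (0.2286, 1.2210).

(0.2286, 1.2210)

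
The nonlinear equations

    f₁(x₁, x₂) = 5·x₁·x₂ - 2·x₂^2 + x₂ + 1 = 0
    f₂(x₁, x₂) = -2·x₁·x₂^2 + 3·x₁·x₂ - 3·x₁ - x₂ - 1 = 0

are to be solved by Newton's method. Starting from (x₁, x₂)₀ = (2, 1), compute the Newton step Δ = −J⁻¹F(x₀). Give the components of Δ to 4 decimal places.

(12.0000, -10.0000)

At (2, 1): F = (10.0000, -6.0000).
Jacobian J = [[5·x₂, 5·x₁ - 4·x₂ + 1], [-2·x₂^2 + 3·x₂ - 3, -4·x₁·x₂ + 3·x₁ - 1]].
At the point, J = [[5.0000, 7.0000], [-2.0000, -3.0000]] (det J = -1.0000).
Solving J·Δ = −F gives Δ = (12.0000, -10.0000).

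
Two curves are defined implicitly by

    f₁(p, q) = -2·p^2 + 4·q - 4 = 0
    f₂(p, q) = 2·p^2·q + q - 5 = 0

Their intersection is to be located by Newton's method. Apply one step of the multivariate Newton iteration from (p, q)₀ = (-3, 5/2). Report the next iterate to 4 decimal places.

At (-3, 5/2): F = (-12.0000, 42.5000).
Jacobian J = [[-4·p, 4], [4·p·q, 2·p^2 + 1]].
At the point, J = [[12.0000, 4.0000], [-30.0000, 19.0000]] (det J = 348.0000).
Solving J·Δ = −F gives Δ = (1.1437, -0.4310).
Then the next iterate is (p, q)₁ = (-1.8563, 2.0690).

(-1.8563, 2.0690)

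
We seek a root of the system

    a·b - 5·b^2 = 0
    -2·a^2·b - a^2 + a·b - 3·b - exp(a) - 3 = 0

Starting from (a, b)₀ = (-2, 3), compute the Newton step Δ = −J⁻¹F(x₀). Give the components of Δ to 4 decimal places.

(0.8573, -1.5134)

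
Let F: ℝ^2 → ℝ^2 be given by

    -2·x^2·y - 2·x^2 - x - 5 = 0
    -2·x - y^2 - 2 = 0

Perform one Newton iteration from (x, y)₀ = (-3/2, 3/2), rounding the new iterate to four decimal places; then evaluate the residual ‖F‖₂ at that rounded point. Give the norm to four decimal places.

6.0581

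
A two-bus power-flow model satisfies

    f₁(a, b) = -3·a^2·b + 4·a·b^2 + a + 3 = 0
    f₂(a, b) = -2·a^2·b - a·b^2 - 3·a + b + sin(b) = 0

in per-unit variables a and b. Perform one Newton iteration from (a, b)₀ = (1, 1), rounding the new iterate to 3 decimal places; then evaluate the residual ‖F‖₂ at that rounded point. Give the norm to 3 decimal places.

4.580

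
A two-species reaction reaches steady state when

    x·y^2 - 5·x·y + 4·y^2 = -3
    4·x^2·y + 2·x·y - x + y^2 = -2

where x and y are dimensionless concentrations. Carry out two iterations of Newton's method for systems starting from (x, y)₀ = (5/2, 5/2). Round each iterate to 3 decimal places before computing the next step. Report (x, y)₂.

(1.064, 0.848)

At (5/2, 5/2): F = (12.375, 80.750).
Jacobian J = [[y^2 - 5·y, 2·x·y - 5·x + 8·y], [8·x·y + 2·y - 1, 4·x^2 + 2·x + 2·y]].
At the point, J = [[-6.250, 20.000], [54.000, 35.000]] (det J = -1298.750).
Solving J·Δ = −F gives Δ = (-0.910, -0.903).
Then the next iterate is (x, y)₁ = (1.590, 1.597).
Round to (1.590, 1.597) and repeat: F = (4.56064, 24.18837), J = [[-5.43459, 9.90446], [22.50784, 16.48640]].
Δ = (-0.526, -0.749), so (x, y)₂ = (1.064, 0.848).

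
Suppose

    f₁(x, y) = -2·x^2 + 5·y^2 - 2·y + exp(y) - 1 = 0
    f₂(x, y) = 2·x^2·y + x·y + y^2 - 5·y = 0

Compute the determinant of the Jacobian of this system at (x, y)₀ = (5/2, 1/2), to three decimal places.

-135.568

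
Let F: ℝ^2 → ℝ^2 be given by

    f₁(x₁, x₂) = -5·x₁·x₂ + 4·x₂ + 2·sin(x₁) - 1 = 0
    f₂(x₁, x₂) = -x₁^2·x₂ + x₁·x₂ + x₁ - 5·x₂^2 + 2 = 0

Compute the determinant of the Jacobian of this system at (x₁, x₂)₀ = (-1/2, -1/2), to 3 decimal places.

J = [[-5·x₂ + 2·cos(x₁), -5·x₁ + 4], [-2·x₁·x₂ + x₂ + 1, -x₁^2 + x₁ - 10·x₂]].
At the point, J = [[4.25517, 6.500], [0.000, 4.250]].
det J = 18.084.

18.084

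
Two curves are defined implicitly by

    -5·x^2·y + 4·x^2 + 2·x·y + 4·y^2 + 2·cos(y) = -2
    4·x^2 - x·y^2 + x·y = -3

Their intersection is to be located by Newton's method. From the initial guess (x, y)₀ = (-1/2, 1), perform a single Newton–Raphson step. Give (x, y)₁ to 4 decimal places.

At (-1/2, 1): F = (5.830605, 4.0000).
Jacobian J = [[-10·x·y + 8·x + 2·y, -5·x^2 + 2·x + 8·y - 2·sin(y)], [8·x - y^2 + y, -2·x·y + x]].
At the point, J = [[3.0000, 4.067058], [-4.0000, 0.5000]] (det J = 17.768232).
Solving J·Δ = −F gives Δ = (0.7515, -1.9880).
Then the next iterate is (x, y)₁ = (0.2515, -0.9880).

(0.2515, -0.9880)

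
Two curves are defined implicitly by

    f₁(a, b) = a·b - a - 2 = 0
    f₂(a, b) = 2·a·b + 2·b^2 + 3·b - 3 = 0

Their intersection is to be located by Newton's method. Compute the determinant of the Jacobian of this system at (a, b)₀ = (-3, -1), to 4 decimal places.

8.0000

J = [[b - 1, a], [2·b, 2·a + 4·b + 3]].
At the point, J = [[-2.0000, -3.0000], [-2.0000, -7.0000]].
det J = 8.0000.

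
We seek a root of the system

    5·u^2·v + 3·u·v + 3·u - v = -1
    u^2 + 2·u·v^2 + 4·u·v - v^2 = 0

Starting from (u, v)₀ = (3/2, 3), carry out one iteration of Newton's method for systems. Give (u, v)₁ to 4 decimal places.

(0.8856, 2.0014)

At (3/2, 3): F = (49.7500, 38.2500).
Jacobian J = [[10·u·v + 3·v + 3, 5·u^2 + 3·u - 1], [2·u + 2·v^2 + 4·v, 4·u·v + 4·u - 2·v]].
At the point, J = [[57.0000, 14.7500], [33.0000, 18.0000]] (det J = 539.2500).
Solving J·Δ = −F gives Δ = (-0.6144, -0.9986).
Then the next iterate is (u, v)₁ = (0.8856, 2.0014).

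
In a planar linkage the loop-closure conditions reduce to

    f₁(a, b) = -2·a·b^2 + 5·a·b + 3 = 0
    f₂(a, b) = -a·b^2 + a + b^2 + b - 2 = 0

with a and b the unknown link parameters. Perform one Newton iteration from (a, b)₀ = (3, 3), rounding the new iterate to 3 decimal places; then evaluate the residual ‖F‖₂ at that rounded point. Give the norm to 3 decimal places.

0.699

At (3, 3): F = (-6.000, -14.000).
Jacobian J = [[-2·b^2 + 5·b, -4·a·b + 5·a], [-b^2 + 1, -2·a·b + 2·b + 1]].
At the point, J = [[-3.000, -21.000], [-8.000, -11.000]] (det J = -135.000).
Solving J·Δ = −F gives Δ = (-1.689, -0.044).
Then the next iterate is (a, b)₁ = (1.311, 2.956).
Re-evaluating at (1.311, 2.956): F = (-0.53429, -0.45050), so ‖F‖₂ = 0.699.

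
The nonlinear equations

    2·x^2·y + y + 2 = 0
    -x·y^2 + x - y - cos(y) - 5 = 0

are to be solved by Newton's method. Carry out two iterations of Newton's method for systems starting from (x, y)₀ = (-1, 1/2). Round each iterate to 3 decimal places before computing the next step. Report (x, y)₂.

(4.100, 2.720)

At (-1, 1/2): F = (3.500, -7.12758).
Jacobian J = [[4·x·y, 2·x^2 + 1], [-y^2 + 1, -2·x·y + sin(y) - 1]].
At the point, J = [[-2.000, 3.000], [0.750, 0.47943]] (det J = -3.20885).
Solving J·Δ = −F gives Δ = (7.187, 3.624).
Then the next iterate is (x, y)₁ = (6.187, 4.124).
Round to (6.187, 4.124) and repeat: F = (321.84894, -107.60661), J = [[102.06075, 77.55794], [-16.00738, -52.86221]].
Δ = (-2.087, -1.404), so (x, y)₂ = (4.100, 2.720).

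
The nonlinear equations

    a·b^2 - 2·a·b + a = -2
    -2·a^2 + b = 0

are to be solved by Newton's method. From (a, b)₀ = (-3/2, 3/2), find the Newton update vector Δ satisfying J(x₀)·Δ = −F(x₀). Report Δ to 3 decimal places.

(0.311, 1.135)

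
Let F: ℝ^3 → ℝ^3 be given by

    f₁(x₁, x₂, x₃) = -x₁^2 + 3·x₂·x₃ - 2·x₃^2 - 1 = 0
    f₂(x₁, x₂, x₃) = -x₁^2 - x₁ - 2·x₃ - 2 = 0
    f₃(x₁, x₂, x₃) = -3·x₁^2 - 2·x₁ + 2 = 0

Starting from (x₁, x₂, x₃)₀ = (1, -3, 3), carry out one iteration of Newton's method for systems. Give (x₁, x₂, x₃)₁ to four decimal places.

At (1, -3, 3): F = (-47.0000, -10.0000, -3.0000).
Jacobian J = [[-2·x₁, 3·x₃, 3·x₂ - 4·x₃], [-2·x₁ - 1, 0, -2], [-6·x₁ - 2, 0, 0]].
At the point, J = [[-2.0000, 9.0000, -21.0000], [-3.0000, 0.0000, -2.0000], [-8.0000, 0.0000, 0.0000]] (det J = 144.0000).
Solving J·Δ = −F gives Δ = (-0.3750, -5.2153, -4.4375).
Then the next iterate is (x₁, x₂, x₃)₁ = (0.6250, -8.2153, -1.4375).

(0.6250, -8.2153, -1.4375)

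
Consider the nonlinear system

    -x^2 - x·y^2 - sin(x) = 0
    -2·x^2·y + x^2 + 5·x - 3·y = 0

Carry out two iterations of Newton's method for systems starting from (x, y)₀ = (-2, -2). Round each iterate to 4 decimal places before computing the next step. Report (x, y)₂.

(-1.1939, -0.8924)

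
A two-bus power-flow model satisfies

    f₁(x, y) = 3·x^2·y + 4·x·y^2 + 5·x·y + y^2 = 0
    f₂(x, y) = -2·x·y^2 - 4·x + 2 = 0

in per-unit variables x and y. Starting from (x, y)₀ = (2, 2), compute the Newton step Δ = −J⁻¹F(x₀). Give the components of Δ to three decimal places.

(-0.038, -1.346)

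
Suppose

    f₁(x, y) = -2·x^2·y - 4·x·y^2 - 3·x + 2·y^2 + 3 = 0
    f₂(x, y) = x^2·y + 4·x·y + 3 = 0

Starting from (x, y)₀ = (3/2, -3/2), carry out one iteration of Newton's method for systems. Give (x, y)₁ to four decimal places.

At (3/2, -3/2): F = (-3.7500, -9.3750).
Jacobian J = [[-4·x·y - 4·y^2 - 3, -2·x^2 - 8·x·y + 4·y], [2·x·y + 4·y, x^2 + 4·x]].
At the point, J = [[-3.0000, 7.5000], [-10.5000, 8.2500]] (det J = 54.0000).
Solving J·Δ = −F gives Δ = (-0.7292, 0.2083).
Then the next iterate is (x, y)₁ = (0.7708, -1.2917).

(0.7708, -1.2917)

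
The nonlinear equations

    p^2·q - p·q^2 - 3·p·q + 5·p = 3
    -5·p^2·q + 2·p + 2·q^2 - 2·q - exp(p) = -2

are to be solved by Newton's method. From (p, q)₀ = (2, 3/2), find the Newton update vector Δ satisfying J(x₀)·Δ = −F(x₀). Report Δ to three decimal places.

At (2, 3/2): F = (-0.500, -29.88906).
Jacobian J = [[2·p·q - q^2 - 3·q + 5, p^2 - 2·p·q - 3·p], [-10·p·q - exp(p) + 2, -5·p^2 + 4·q - 2]].
At the point, J = [[4.250, -8.000], [-35.38906, -16.000]] (det J = -351.11245).
Solving J·Δ = −F gives Δ = (-0.658, -0.412).

(-0.658, -0.412)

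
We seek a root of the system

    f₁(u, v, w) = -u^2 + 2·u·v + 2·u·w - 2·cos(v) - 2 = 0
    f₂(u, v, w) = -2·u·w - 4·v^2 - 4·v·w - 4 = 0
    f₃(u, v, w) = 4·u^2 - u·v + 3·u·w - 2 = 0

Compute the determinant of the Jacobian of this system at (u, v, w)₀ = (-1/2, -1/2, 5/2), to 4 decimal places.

7.1852

J = [[-2·u + 2·v + 2·w, 2·u + 2·sin(v), 2·u], [-2·w, -8·v - 4·w, -2·u - 4·v], [8·u - v + 3·w, -u, 3·u]].
At the point, J = [[5.0000, -1.958851, -1.0000], [-5.0000, -6.0000, 3.0000], [4.0000, 0.5000, -1.5000]].
det J = 7.1852.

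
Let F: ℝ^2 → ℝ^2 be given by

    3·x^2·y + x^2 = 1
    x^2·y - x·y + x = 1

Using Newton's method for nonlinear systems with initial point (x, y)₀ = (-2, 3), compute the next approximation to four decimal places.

At (-2, 3): F = (39.0000, 15.0000).
Jacobian J = [[6·x·y + 2·x, 3·x^2], [2·x·y - y + 1, x^2 - x]].
At the point, J = [[-40.0000, 12.0000], [-14.0000, 6.0000]] (det J = -72.0000).
Solving J·Δ = −F gives Δ = (0.7500, -0.7500).
Then the next iterate is (x, y)₁ = (-1.2500, 2.2500).

(-1.2500, 2.2500)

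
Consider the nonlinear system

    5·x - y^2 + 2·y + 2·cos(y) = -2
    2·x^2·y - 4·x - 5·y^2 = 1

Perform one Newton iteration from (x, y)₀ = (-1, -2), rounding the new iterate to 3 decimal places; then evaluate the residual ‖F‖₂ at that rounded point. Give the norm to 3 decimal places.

At (-1, -2): F = (-11.83229, -21.000).
Jacobian J = [[5, -2·y - 2·sin(y) + 2], [4·x·y - 4, 2·x^2 - 10·y]].
At the point, J = [[5.000, 7.81859], [4.000, 22.000]] (det J = 78.72562).
Solving J·Δ = −F gives Δ = (1.221, 0.733).
Then the next iterate is (x, y)₁ = (0.221, -1.267).
Re-evaluating at (0.221, -1.267): F = (-0.43600, -10.03421), so ‖F‖₂ = 10.044.

10.044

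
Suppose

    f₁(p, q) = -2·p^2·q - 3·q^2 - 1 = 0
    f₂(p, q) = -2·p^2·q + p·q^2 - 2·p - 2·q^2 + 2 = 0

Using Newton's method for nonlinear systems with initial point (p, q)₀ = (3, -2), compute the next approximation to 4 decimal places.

At (3, -2): F = (23.0000, 36.0000).
Jacobian J = [[-4·p·q, -2·p^2 - 6·q], [-4·p·q + q^2 - 2, -2·p^2 + 2·p·q - 4·q]].
At the point, J = [[24.0000, -6.0000], [26.0000, -22.0000]] (det J = -372.0000).
Solving J·Δ = −F gives Δ = (-0.7796, 0.7151).
Then the next iterate is (p, q)₁ = (2.2204, -1.2849).

(2.2204, -1.2849)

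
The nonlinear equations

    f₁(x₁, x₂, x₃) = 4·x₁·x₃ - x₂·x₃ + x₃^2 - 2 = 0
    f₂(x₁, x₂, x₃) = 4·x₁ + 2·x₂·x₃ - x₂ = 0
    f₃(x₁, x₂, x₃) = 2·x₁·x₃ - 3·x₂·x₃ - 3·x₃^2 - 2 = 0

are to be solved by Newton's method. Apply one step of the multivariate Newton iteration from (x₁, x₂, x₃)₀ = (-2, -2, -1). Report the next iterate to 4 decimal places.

(6.3333, 11.0000, -2.9167)

At (-2, -2, -1): F = (5.0000, -2.0000, -7.0000).
Jacobian J = [[4·x₃, -x₃, 4·x₁ - x₂ + 2·x₃], [4, 2·x₃ - 1, 2·x₂], [2·x₃, -3·x₃, 2·x₁ - 3·x₂ - 6·x₃]].
At the point, J = [[-4.0000, 1.0000, -8.0000], [4.0000, -3.0000, -4.0000], [-2.0000, 3.0000, 8.0000]] (det J = -24.0000).
Solving J·Δ = −F gives Δ = (8.3333, 13.0000, -1.9167).
Then the next iterate is (x₁, x₂, x₃)₁ = (6.3333, 11.0000, -2.9167).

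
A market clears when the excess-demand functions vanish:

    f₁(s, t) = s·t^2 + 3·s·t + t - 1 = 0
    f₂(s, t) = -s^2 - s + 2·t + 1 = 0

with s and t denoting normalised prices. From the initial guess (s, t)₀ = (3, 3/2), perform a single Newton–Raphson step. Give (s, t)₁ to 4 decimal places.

(1.6792, 0.8771)

At (3, 3/2): F = (20.7500, -8.0000).
Jacobian J = [[t^2 + 3·t, 2·s·t + 3·s + 1], [-2·s - 1, 2]].
At the point, J = [[6.7500, 19.0000], [-7.0000, 2.0000]] (det J = 146.5000).
Solving J·Δ = −F gives Δ = (-1.3208, -0.6229).
Then the next iterate is (s, t)₁ = (1.6792, 0.8771).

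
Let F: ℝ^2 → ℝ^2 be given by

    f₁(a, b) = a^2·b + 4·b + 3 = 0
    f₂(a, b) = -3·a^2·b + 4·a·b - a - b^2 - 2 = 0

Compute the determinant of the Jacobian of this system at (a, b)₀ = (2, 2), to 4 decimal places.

J = [[2·a·b, a^2 + 4], [-6·a·b + 4·b - 1, -3·a^2 + 4·a - 2·b]].
At the point, J = [[8.0000, 8.0000], [-17.0000, -8.0000]].
det J = 72.0000.

72.0000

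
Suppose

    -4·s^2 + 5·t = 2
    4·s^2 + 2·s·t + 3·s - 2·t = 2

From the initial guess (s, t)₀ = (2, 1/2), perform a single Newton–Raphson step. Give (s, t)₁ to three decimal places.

(0.970, 0.303)

At (2, 1/2): F = (-15.500, 21.000).
Jacobian J = [[-8·s, 5], [8·s + 2·t + 3, 2·s - 2]].
At the point, J = [[-16.000, 5.000], [20.000, 2.000]] (det J = -132.000).
Solving J·Δ = −F gives Δ = (-1.030, -0.197).
Then the next iterate is (s, t)₁ = (0.970, 0.303).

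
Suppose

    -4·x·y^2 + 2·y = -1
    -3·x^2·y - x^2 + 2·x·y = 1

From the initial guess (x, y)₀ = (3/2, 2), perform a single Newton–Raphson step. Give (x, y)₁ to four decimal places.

At (3/2, 2): F = (-19.0000, -10.7500).
Jacobian J = [[-4·y^2, -8·x·y + 2], [-6·x·y - 2·x + 2·y, -3·x^2 + 2·x]].
At the point, J = [[-16.0000, -22.0000], [-17.0000, -3.7500]] (det J = -314.0000).
Solving J·Δ = −F gives Δ = (-0.5263, -0.4809).
Then the next iterate is (x, y)₁ = (0.9737, 1.5191).

(0.9737, 1.5191)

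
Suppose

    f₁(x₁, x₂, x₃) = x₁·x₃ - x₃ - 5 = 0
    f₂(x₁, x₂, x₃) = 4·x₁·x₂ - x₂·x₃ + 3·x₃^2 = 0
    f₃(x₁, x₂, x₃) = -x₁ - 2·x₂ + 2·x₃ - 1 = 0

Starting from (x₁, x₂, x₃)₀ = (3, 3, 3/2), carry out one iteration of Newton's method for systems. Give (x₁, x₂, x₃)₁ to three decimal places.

At (3, 3, 3/2): F = (-2.000, 38.250, -7.000).
Jacobian J = [[x₃, 0, x₁ - 1], [4·x₂, 4·x₁ - x₃, -x₂ + 6·x₃], [-1, -2, 2]].
At the point, J = [[1.500, 0.000, 2.000], [12.000, 10.500, 6.000], [-1.000, -2.000, 2.000]] (det J = 22.500).
Solving J·Δ = −F gives Δ = (3.200, -6.500, -1.400).
Then the next iterate is (x₁, x₂, x₃)₁ = (6.200, -3.500, 0.100).

(6.200, -3.500, 0.100)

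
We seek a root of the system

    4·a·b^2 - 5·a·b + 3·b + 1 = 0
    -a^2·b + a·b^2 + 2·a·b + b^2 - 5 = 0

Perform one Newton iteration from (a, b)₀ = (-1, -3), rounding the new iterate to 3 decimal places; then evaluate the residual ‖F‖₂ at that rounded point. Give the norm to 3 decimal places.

11.984

At (-1, -3): F = (-59.000, 4.000).
Jacobian J = [[4·b^2 - 5·b, 8·a·b - 5·a + 3], [-2·a·b + b^2 + 2·b, -a^2 + 2·a·b + 2·a + 2·b]].
At the point, J = [[51.000, 32.000], [-3.000, -3.000]] (det J = -57.000).
Solving J·Δ = −F gives Δ = (0.860, 0.474).
Then the next iterate is (a, b)₁ = (-0.140, -2.526).
Re-evaluating at (-0.140, -2.526): F = (-11.91938, 1.24417), so ‖F‖₂ = 11.984.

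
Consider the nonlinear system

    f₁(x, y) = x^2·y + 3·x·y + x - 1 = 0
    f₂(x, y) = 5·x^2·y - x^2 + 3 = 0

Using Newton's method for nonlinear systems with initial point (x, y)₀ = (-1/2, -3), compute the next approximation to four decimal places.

(-0.6136, -0.7455)

At (-1/2, -3): F = (2.2500, -1.0000).
Jacobian J = [[2·x·y + 3·y + 1, x^2 + 3·x], [10·x·y - 2·x, 5·x^2]].
At the point, J = [[-5.0000, -1.2500], [16.0000, 1.2500]] (det J = 13.7500).
Solving J·Δ = −F gives Δ = (-0.1136, 2.2545).
Then the next iterate is (x, y)₁ = (-0.6136, -0.7455).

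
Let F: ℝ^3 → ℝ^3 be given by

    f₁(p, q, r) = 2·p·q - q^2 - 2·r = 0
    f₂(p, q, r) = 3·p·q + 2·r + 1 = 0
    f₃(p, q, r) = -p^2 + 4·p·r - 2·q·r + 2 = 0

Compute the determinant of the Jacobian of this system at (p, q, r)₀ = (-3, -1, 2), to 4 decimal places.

J = [[2·q, 2·p - 2·q, -2], [3·q, 3·p, 2], [-2·p + 4·r, -2·r, 4·p - 2·q]].
At the point, J = [[-2.0000, -4.0000, -2.0000], [-3.0000, -9.0000, 2.0000], [14.0000, -4.0000, -10.0000]].
det J = -464.0000.

-464.0000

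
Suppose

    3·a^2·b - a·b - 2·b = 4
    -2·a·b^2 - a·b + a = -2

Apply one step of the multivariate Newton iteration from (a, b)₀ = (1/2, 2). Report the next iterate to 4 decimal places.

(1.3704, -0.2963)

At (1/2, 2): F = (-7.5000, -2.5000).
Jacobian J = [[6·a·b - b, 3·a^2 - a - 2], [-2·b^2 - b + 1, -4·a·b - a]].
At the point, J = [[4.0000, -1.7500], [-9.0000, -4.5000]] (det J = -33.7500).
Solving J·Δ = −F gives Δ = (0.8704, -2.2963).
Then the next iterate is (a, b)₁ = (1.3704, -0.2963).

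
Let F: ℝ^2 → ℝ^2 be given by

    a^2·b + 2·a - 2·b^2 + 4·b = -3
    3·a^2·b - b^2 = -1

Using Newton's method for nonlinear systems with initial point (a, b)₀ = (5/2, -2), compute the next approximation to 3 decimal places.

(1.754, -1.204)

At (5/2, -2): F = (-20.500, -40.500).
Jacobian J = [[2·a·b + 2, a^2 - 4·b + 4], [6·a·b, 3·a^2 - 2·b]].
At the point, J = [[-8.000, 18.250], [-30.000, 22.750]] (det J = 365.500).
Solving J·Δ = −F gives Δ = (-0.746, 0.796).
Then the next iterate is (a, b)₁ = (1.754, -1.204).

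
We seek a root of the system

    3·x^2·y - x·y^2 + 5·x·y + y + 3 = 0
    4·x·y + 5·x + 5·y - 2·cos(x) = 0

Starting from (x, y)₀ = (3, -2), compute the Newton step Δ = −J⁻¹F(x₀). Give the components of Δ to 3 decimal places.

At (3, -2): F = (-95.000, -17.02002).
Jacobian J = [[6·x·y - y^2 + 5·y, 3·x^2 - 2·x·y + 5·x + 1], [4·y + 2·sin(x) + 5, 4·x + 5]].
At the point, J = [[-50.000, 55.000], [-2.71776, 17.000]] (det J = -700.52320).
Solving J·Δ = −F gives Δ = (-0.969, 0.846).

(-0.969, 0.846)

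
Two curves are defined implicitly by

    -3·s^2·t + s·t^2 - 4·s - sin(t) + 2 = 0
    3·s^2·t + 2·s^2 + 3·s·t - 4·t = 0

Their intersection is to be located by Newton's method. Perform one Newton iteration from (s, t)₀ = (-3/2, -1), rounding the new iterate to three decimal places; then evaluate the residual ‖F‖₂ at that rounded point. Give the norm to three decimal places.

At (-3/2, -1): F = (14.09147, 6.250).
Jacobian J = [[-6·s·t + t^2 - 4, -3·s^2 + 2·s·t - cos(t)], [6·s·t + 4·s + 3·t, 3·s^2 + 3·s - 4]].
At the point, J = [[-12.000, -4.29030], [0.000, -1.750]] (det J = 21.000).
Solving J·Δ = −F gives Δ = (-0.103, 3.571).
Then the next iterate is (s, t)₁ = (-1.603, 2.571).
Re-evaluating at (-1.603, 2.571): F = (-22.54342, 2.31067), so ‖F‖₂ = 22.662.

22.662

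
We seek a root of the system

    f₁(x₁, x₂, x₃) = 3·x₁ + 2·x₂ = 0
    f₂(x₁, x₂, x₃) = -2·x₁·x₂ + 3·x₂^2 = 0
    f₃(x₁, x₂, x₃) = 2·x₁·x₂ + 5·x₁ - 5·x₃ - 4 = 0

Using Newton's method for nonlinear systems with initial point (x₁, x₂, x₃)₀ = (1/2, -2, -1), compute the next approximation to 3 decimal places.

(0.596, -0.894, -0.460)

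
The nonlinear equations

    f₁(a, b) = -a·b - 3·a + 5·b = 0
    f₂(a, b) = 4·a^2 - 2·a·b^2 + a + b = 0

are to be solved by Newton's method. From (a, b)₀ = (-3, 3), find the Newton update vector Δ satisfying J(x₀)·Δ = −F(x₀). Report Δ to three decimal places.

(-4.726, -7.670)

At (-3, 3): F = (33.000, 90.000).
Jacobian J = [[-b - 3, -a + 5], [8·a - 2·b^2 + 1, -4·a·b + 1]].
At the point, J = [[-6.000, 8.000], [-41.000, 37.000]] (det J = 106.000).
Solving J·Δ = −F gives Δ = (-4.726, -7.670).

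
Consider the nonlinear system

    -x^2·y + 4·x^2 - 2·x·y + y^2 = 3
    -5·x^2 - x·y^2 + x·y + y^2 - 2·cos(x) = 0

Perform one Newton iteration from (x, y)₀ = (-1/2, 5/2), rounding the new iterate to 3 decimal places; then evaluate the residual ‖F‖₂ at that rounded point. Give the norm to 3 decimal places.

1.519

At (-1/2, 5/2): F = (6.125, 5.11983).
Jacobian J = [[-2·x·y + 8·x - 2·y, -x^2 - 2·x + 2·y], [-10·x - y^2 + y + 2·sin(x), -2·x·y + x + 2·y]].
At the point, J = [[-6.500, 5.750], [0.29115, 7.000]] (det J = -47.17411).
Solving J·Δ = −F gives Δ = (0.285, -0.743).
Then the next iterate is (x, y)₁ = (-0.215, 1.757).
Re-evaluating at (-0.215, 1.757): F = (0.94624, 1.18793), so ‖F‖₂ = 1.519.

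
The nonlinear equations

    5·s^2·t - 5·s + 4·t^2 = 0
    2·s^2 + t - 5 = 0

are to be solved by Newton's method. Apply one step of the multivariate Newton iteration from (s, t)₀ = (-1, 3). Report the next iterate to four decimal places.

(-1.6914, 0.2346)

At (-1, 3): F = (56.0000, 0.0000).
Jacobian J = [[10·s·t - 5, 5·s^2 + 8·t], [4·s, 1]].
At the point, J = [[-35.0000, 29.0000], [-4.0000, 1.0000]] (det J = 81.0000).
Solving J·Δ = −F gives Δ = (-0.6914, -2.7654).
Then the next iterate is (s, t)₁ = (-1.6914, 0.2346).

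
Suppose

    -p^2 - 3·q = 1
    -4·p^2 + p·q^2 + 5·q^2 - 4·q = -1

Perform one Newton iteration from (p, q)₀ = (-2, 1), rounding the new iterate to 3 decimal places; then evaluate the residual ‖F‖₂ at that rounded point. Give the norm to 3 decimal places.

1.733

At (-2, 1): F = (-8.000, -16.000).
Jacobian J = [[-2·p, -3], [-8·p + q^2, 2·p·q + 10·q - 4]].
At the point, J = [[4.000, -3.000], [17.000, 2.000]] (det J = 59.000).
Solving J·Δ = −F gives Δ = (1.085, -1.220).
Then the next iterate is (p, q)₁ = (-0.915, -0.220).
Re-evaluating at (-0.915, -0.220): F = (-1.17722, -1.27119), so ‖F‖₂ = 1.733.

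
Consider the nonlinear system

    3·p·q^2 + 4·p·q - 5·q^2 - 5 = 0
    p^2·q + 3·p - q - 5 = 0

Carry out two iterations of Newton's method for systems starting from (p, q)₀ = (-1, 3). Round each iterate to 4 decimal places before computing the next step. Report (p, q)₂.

(-1.6425, -0.0510)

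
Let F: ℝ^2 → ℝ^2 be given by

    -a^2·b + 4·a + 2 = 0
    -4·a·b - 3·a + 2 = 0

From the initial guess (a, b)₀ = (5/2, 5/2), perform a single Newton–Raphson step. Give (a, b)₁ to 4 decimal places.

At (5/2, 5/2): F = (-3.6250, -30.5000).
Jacobian J = [[-2·a·b + 4, -a^2], [-4·b - 3, -4·a]].
At the point, J = [[-8.5000, -6.2500], [-13.0000, -10.0000]] (det J = 3.7500).
Solving J·Δ = −F gives Δ = (41.1667, -56.5667).
Then the next iterate is (a, b)₁ = (43.6667, -54.0667).

(43.6667, -54.0667)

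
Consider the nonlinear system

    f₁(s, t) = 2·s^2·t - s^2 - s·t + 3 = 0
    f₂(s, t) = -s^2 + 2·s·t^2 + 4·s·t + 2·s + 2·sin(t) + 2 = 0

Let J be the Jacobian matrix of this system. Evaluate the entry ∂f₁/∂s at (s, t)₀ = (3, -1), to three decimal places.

-17.000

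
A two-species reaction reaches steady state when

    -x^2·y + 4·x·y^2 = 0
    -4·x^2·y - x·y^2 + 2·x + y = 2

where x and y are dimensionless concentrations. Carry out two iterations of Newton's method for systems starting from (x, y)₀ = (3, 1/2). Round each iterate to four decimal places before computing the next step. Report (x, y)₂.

(1.4529, 0.2896)

At (3, 1/2): F = (-1.5000, -14.2500).
Jacobian J = [[-2·x·y + 4·y^2, -x^2 + 8·x·y], [-8·x·y - y^2 + 2, -4·x^2 - 2·x·y + 1]].
At the point, J = [[-2.0000, 3.0000], [-10.2500, -38.0000]] (det J = 106.7500).
Solving J·Δ = −F gives Δ = (-0.9344, -0.1230).
Then the next iterate is (x, y)₁ = (2.0656, 0.3770).
Round to (2.0656, 0.3770) and repeat: F = (-0.434221, -4.219570), J = [[-0.988946, 1.963146], [-4.371979, -17.624276]].
Δ = (-0.6127, -0.0874), so (x, y)₂ = (1.4529, 0.2896).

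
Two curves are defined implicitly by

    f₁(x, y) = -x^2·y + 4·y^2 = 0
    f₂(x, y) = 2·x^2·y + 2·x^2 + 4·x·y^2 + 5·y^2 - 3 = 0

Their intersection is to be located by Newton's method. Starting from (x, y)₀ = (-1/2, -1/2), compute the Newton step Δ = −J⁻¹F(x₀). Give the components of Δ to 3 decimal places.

(9.050, -0.800)

At (-1/2, -1/2): F = (1.125, -2.000).
Jacobian J = [[-2·x·y, -x^2 + 8·y], [4·x·y + 4·x + 4·y^2, 2·x^2 + 8·x·y + 10·y]].
At the point, J = [[-0.500, -4.250], [0.000, -2.500]] (det J = 1.250).
Solving J·Δ = −F gives Δ = (9.050, -0.800).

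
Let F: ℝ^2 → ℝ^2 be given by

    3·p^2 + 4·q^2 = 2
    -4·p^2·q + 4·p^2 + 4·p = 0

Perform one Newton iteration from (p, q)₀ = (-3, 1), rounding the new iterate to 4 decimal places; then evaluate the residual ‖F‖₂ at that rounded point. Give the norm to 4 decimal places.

8.4775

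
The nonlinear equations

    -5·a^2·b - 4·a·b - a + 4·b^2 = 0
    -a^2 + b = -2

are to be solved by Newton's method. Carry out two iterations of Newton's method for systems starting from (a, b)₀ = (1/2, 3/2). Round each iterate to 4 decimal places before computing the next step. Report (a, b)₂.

At (1/2, 3/2): F = (3.6250, 3.2500).
Jacobian J = [[-10·a·b - 4·b - 1, -5·a^2 - 4·a + 8·b], [-2·a, 1]].
At the point, J = [[-14.5000, 8.7500], [-1.0000, 1.0000]] (det J = -5.7500).
Solving J·Δ = −F gives Δ = (-4.3152, -7.5652).
Then the next iterate is (a, b)₁ = (-3.8152, -6.0652).
Round to (-3.8152, -6.0652) and repeat: F = (499.819706, -18.620951), J = [[-208.138710, -106.039555], [7.6304, 1.0000]].
Δ = (2.4539, -0.1030), so (a, b)₂ = (-1.3613, -6.1682).

(-1.3613, -6.1682)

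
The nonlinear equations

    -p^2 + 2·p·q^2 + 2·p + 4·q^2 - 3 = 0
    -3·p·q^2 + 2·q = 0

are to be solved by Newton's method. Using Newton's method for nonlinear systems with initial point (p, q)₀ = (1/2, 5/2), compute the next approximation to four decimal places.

(0.6271, 1.2714)

At (1/2, 5/2): F = (29.0000, -4.3750).
Jacobian J = [[-2·p + 2·q^2 + 2, 4·p·q + 8·q], [-3·q^2, -6·p·q + 2]].
At the point, J = [[13.5000, 25.0000], [-18.7500, -5.5000]] (det J = 394.5000).
Solving J·Δ = −F gives Δ = (0.1271, -1.2286).
Then the next iterate is (p, q)₁ = (0.6271, 1.2714).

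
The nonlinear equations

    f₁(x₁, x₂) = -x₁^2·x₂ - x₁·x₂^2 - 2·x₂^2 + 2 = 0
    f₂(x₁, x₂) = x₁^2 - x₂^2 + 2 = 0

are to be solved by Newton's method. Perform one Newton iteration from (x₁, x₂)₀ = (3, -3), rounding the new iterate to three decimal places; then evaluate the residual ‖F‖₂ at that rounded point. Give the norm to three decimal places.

2.784

At (3, -3): F = (-16.000, 2.000).
Jacobian J = [[-2·x₁·x₂ - x₂^2, -x₁^2 - 2·x₁·x₂ - 4·x₂], [2·x₁, -2·x₂]].
At the point, J = [[9.000, 21.000], [6.000, 6.000]] (det J = -72.000).
Solving J·Δ = −F gives Δ = (-1.917, 1.583).
Then the next iterate is (x₁, x₂)₁ = (1.083, -1.417).
Re-evaluating at (1.083, -1.417): F = (-2.52834, 1.165), so ‖F‖₂ = 2.784.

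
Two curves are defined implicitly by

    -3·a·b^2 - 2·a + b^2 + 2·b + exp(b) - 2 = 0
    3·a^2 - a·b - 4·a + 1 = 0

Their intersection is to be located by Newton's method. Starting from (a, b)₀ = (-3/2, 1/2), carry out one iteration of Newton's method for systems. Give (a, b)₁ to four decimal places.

At (-3/2, 1/2): F = (5.023721, 14.5000).
Jacobian J = [[-3·b^2 - 2, -6·a·b + 2·b + exp(b) + 2], [6·a - b - 4, -a]].
At the point, J = [[-2.7500, 9.148721], [-13.5000, 1.5000]] (det J = 119.382737).
Solving J·Δ = −F gives Δ = (1.0481, -0.2341).
Then the next iterate is (a, b)₁ = (-0.4519, 0.2659).

(-0.4519, 0.2659)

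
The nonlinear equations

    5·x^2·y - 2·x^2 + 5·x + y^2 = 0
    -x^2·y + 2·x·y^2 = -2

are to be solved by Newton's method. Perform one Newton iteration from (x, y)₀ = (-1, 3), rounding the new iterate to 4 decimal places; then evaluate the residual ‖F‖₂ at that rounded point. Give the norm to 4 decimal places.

23.1541

At (-1, 3): F = (17.0000, -19.0000).
Jacobian J = [[10·x·y - 4·x + 5, 5·x^2 + 2·y], [-2·x·y + 2·y^2, -x^2 + 4·x·y]].
At the point, J = [[-21.0000, 11.0000], [24.0000, -13.0000]] (det J = 9.0000).
Solving J·Δ = −F gives Δ = (1.3333, 1.0000).
Then the next iterate is (x, y)₁ = (0.3333, 4.0000).
Re-evaluating at (0.3333, 4.0000): F = (19.666100, 12.221244), so ‖F‖₂ = 23.1541.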